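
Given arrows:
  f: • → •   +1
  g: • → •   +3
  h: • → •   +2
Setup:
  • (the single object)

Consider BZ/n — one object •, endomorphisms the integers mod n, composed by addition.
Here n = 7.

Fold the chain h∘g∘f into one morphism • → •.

Answer: +6

Work:
  0 +1≡1 +3≡4 +2≡6  (mod 7)
result: +6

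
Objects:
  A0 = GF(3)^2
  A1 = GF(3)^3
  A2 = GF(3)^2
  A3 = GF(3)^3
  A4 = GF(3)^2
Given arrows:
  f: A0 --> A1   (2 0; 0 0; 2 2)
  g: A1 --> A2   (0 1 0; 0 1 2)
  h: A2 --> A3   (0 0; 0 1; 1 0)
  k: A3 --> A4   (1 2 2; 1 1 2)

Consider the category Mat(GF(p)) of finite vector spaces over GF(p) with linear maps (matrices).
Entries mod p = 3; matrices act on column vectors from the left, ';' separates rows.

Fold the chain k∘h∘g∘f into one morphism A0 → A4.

Answer: (2 2; 1 1)

Derivation:
  e0=(1,0) f-->(2,0,2) g-->(0,1) h-->(0,1,0) k-->(2,1)
  e1=(0,1) f-->(0,0,2) g-->(0,1) h-->(0,1,0) k-->(2,1)
composite: (2 2; 1 1)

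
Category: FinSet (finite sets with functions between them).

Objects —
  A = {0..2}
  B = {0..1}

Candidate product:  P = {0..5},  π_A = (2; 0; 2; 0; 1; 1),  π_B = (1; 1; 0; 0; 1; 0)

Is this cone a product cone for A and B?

Answer: VALID PRODUCT

Derivation:
|A|·|B| = 3·2 = 6;  |P| = 6
Check the pairing map k ↦ (π_A(k), π_B(k)):
  0 ↦ (2,1)
  1 ↦ (0,1)
  2 ↦ (2,0)
  3 ↦ (0,0)
  4 ↦ (1,1)
  5 ↦ (1,0)
distinct pairs in image: 6 / 6 needed
  → bijection onto A×B; projections well-typed.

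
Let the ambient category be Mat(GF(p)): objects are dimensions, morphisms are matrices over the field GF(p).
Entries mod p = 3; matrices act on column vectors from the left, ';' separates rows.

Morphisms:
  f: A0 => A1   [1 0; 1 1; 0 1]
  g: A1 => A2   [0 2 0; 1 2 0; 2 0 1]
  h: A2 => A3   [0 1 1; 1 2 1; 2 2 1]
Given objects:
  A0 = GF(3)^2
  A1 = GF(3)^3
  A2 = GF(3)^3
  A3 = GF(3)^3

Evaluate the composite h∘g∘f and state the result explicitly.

Answer: [2 0; 1 1; 0 0]

Work:
  e0=[1,0] f=>[1,1,0] g=>[2,0,2] h=>[2,1,0]
  e1=[0,1] f=>[0,1,1] g=>[2,2,1] h=>[0,1,0]
⟦path⟧: [2 0; 1 1; 0 0]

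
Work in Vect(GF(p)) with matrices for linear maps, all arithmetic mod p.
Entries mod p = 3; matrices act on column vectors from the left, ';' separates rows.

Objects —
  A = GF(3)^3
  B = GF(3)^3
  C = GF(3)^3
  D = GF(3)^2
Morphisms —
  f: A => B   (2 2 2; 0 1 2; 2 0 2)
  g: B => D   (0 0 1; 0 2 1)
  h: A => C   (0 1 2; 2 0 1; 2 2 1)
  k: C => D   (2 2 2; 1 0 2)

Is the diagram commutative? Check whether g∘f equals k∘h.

Answer: DOES NOT COMMUTE

Trace:
1) trace f;g:
  e0=[1,0,0] f=>[2,0,2] g=>[2,2]
  e1=[0,1,0] f=>[2,1,0] g=>[0,2]
  e2=[0,0,1] f=>[2,2,2] g=>[2,0]
  ⟦path⟧₁ = (2 0 2; 2 2 0)
2) trace h;k:
  e0=[1,0,0] h=>[0,2,2] k=>[2,1]
  e1=[0,1,0] h=>[1,0,2] k=>[0,2]
  e2=[0,0,1] h=>[2,1,1] k=>[2,1]
  ⟦path⟧₂ = (2 0 2; 1 2 1)
Equal? NO — does not commute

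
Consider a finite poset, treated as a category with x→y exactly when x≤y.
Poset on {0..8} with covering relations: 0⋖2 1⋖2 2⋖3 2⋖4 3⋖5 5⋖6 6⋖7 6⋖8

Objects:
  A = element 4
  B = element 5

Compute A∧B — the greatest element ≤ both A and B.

Common predecessors of 4,5: {0,1,2}
  0 ⊑ 2
  1 ⊑ 2
  2 ⊑ 2
glb = 2

Answer: A∧B = 2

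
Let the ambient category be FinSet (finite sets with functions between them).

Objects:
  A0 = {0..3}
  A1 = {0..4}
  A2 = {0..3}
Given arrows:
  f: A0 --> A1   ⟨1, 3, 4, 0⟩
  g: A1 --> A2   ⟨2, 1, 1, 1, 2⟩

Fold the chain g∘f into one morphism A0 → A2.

Answer: ⟨1, 1, 2, 2⟩

Derivation:
  0 f-->1 g-->1
  1 f-->3 g-->1
  2 f-->4 g-->2
  3 f-->0 g-->2
⟦path⟧: ⟨1, 1, 2, 2⟩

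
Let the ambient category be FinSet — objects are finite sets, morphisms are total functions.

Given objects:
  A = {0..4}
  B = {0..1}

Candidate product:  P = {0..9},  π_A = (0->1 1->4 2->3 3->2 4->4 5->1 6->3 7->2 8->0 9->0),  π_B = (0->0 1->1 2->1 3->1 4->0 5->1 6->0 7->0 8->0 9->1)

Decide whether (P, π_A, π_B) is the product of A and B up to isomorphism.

|A|·|B| = 5·2 = 10;  |P| = 10
Check the pairing map k ↦ (π_A(k), π_B(k)):
  0 -> (1,0)
  1 -> (4,1)
  2 -> (3,1)
  3 -> (2,1)
  4 -> (4,0)
  5 -> (1,1)
  6 -> (3,0)
  7 -> (2,0)
  8 -> (0,0)
  9 -> (0,1)
distinct pairs in image: 10 / 10 needed
  → bijection onto A×B; projections well-typed.

Answer: VALID PRODUCT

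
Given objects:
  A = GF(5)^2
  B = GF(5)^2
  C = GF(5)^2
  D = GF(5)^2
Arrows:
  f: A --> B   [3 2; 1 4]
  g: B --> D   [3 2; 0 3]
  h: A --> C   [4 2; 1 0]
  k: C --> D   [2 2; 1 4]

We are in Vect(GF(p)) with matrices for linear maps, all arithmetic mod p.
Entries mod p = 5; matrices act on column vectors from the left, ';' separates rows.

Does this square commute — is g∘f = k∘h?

Path 1 = f;g:
  e0=⟨1,0⟩ f-->⟨3,1⟩ g-->⟨1,3⟩
  e1=⟨0,1⟩ f-->⟨2,4⟩ g-->⟨4,2⟩
  composite₁ = [1 4; 3 2]
Path 2 = h;k:
  e0=⟨1,0⟩ h-->⟨4,1⟩ k-->⟨0,3⟩
  e1=⟨0,1⟩ h-->⟨2,0⟩ k-->⟨4,2⟩
  composite₂ = [0 4; 3 2]
Equal? differ; not commutative

Answer: DOES NOT COMMUTE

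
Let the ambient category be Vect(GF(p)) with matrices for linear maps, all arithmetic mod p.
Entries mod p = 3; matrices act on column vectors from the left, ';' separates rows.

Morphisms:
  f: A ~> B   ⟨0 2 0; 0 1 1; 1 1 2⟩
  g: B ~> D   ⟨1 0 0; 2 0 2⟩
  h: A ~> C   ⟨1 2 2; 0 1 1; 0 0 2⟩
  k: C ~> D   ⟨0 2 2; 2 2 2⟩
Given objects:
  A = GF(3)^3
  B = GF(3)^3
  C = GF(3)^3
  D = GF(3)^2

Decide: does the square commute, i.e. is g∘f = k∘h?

Answer: COMMUTES

Work:
Path 1 = f;g:
  e0=⟨1,0,0⟩ f~>⟨0,0,1⟩ g~>⟨0,2⟩
  e1=⟨0,1,0⟩ f~>⟨2,1,1⟩ g~>⟨2,0⟩
  e2=⟨0,0,1⟩ f~>⟨0,1,2⟩ g~>⟨0,1⟩
  composite₁ = ⟨0 2 0; 2 0 1⟩
Path 2 = h;k:
  e0=⟨1,0,0⟩ h~>⟨1,0,0⟩ k~>⟨0,2⟩
  e1=⟨0,1,0⟩ h~>⟨2,1,0⟩ k~>⟨2,0⟩
  e2=⟨0,0,1⟩ h~>⟨2,1,2⟩ k~>⟨0,1⟩
  composite₂ = ⟨0 2 0; 2 0 1⟩
Equal? equal; square commutes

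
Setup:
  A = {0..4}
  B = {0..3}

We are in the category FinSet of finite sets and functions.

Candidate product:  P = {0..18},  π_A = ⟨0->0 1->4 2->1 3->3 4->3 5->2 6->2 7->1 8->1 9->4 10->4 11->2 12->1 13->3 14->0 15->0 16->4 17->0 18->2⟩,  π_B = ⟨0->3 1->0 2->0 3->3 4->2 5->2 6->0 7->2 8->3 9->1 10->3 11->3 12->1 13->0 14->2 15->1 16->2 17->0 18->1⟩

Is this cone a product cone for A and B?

Answer: NOT A VALID PRODUCT — |P|=19 ≠ |A|·|B|=20

Trace:
|A|·|B| = 5·4 = 20;  |P| = 19
  → cardinalities differ; no bijection possible.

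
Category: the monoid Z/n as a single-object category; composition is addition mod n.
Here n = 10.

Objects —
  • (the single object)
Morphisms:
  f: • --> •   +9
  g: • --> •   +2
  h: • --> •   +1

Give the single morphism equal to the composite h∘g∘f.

  0 +9≡9 +2≡1 +1≡2  (mod 10)
result: +2

Answer: +2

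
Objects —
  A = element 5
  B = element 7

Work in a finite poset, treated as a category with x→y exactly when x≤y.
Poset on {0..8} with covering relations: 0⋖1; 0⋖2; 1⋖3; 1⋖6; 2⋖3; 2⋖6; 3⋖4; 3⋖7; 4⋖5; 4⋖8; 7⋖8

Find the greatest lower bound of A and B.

Answer: A∧B = 3

Work:
Lower bounds of A=5 and B=7: {0,1,2,3}
  0 ⊑ 3
  1 ⊑ 3
  2 ⊑ 3
  3 ⊑ 3
glb = 3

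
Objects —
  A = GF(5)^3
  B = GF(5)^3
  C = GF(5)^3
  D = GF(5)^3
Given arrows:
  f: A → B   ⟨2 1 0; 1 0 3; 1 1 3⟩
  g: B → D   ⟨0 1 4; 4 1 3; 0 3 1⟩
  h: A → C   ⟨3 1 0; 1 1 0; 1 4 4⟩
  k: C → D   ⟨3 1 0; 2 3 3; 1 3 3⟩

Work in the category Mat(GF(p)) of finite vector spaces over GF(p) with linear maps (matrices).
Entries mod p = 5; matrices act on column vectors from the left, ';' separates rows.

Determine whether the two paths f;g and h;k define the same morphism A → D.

Path 1 = f;g:
  e0=[1,0,0] f→[2,1,1] g→[0,2,4]
  e1=[0,1,0] f→[1,0,1] g→[4,2,1]
  e2=[0,0,1] f→[0,3,3] g→[0,2,2]
  ⟦path⟧₁ = ⟨0 4 0; 2 2 2; 4 1 2⟩
Path 2 = h;k:
  e0=[1,0,0] h→[3,1,1] k→[0,2,4]
  e1=[0,1,0] h→[1,1,4] k→[4,2,1]
  e2=[0,0,1] h→[0,0,4] k→[0,2,2]
  ⟦path⟧₂ = ⟨0 4 0; 2 2 2; 4 1 2⟩
Equal? equal; square commutes

Answer: COMMUTES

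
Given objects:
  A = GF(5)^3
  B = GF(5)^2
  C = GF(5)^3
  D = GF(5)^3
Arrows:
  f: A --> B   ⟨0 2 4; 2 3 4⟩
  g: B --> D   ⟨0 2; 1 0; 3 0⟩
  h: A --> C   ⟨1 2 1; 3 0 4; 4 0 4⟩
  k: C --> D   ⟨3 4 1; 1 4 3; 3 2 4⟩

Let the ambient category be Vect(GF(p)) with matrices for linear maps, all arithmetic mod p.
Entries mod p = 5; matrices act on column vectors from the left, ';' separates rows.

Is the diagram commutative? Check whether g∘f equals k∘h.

Answer: COMMUTES

Derivation:
1) trace f;g:
  e0=⟨1,0,0⟩ f-->⟨0,2⟩ g-->⟨4,0,0⟩
  e1=⟨0,1,0⟩ f-->⟨2,3⟩ g-->⟨1,2,1⟩
  e2=⟨0,0,1⟩ f-->⟨4,4⟩ g-->⟨3,4,2⟩
  composite₁ = ⟨4 1 3; 0 2 4; 0 1 2⟩
2) trace h;k:
  e0=⟨1,0,0⟩ h-->⟨1,3,4⟩ k-->⟨4,0,0⟩
  e1=⟨0,1,0⟩ h-->⟨2,0,0⟩ k-->⟨1,2,1⟩
  e2=⟨0,0,1⟩ h-->⟨1,4,4⟩ k-->⟨3,4,2⟩
  composite₂ = ⟨4 1 3; 0 2 4; 0 1 2⟩
Equal? same morphism ✓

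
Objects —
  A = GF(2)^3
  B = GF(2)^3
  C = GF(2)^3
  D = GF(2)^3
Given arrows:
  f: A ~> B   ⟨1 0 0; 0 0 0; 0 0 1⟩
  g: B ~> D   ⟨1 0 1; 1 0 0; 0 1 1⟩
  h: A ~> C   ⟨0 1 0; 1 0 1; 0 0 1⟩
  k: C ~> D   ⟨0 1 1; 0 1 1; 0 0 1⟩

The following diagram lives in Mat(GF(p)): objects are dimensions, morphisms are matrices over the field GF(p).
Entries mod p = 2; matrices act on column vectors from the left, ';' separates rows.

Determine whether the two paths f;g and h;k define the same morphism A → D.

Answer: DOES NOT COMMUTE

Derivation:
Path 1 = f;g:
  e0=⟨1,0,0⟩ f~>⟨1,0,0⟩ g~>⟨1,1,0⟩
  e1=⟨0,1,0⟩ f~>⟨0,0,0⟩ g~>⟨0,0,0⟩
  e2=⟨0,0,1⟩ f~>⟨0,0,1⟩ g~>⟨1,0,1⟩
  result₁ = ⟨1 0 1; 1 0 0; 0 0 1⟩
Path 2 = h;k:
  e0=⟨1,0,0⟩ h~>⟨0,1,0⟩ k~>⟨1,1,0⟩
  e1=⟨0,1,0⟩ h~>⟨1,0,0⟩ k~>⟨0,0,0⟩
  e2=⟨0,0,1⟩ h~>⟨0,1,1⟩ k~>⟨0,0,1⟩
  result₂ = ⟨1 0 0; 1 0 0; 0 0 1⟩
Equal? NO — does not commute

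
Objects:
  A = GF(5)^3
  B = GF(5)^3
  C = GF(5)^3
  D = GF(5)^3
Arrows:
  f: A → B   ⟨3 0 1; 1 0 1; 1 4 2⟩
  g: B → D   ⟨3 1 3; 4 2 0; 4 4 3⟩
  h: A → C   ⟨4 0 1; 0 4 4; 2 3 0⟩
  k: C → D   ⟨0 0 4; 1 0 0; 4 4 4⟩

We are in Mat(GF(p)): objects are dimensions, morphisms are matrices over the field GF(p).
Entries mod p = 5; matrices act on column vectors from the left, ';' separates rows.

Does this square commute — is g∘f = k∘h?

Answer: DOES NOT COMMUTE

Derivation:
1) trace f;g:
  e0=⟨1,0,0⟩ f→⟨3,1,1⟩ g→⟨3,4,4⟩
  e1=⟨0,1,0⟩ f→⟨0,0,4⟩ g→⟨2,0,2⟩
  e2=⟨0,0,1⟩ f→⟨1,1,2⟩ g→⟨0,1,4⟩
  composite₁ = ⟨3 2 0; 4 0 1; 4 2 4⟩
2) trace h;k:
  e0=⟨1,0,0⟩ h→⟨4,0,2⟩ k→⟨3,4,4⟩
  e1=⟨0,1,0⟩ h→⟨0,4,3⟩ k→⟨2,0,3⟩
  e2=⟨0,0,1⟩ h→⟨1,4,0⟩ k→⟨0,1,0⟩
  composite₂ = ⟨3 2 0; 4 0 1; 4 3 0⟩
Equal? differ; not commutative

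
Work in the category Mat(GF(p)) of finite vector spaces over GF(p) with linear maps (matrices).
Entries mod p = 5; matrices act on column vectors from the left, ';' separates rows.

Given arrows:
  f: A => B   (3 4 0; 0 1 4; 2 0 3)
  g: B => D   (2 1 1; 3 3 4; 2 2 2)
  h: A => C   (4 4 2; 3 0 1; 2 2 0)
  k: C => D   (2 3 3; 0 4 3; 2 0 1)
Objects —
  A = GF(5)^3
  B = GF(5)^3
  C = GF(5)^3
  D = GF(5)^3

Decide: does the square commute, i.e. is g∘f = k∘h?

Path 1 = f;g:
  e0=[1,0,0] f=>[3,0,2] g=>[3,2,0]
  e1=[0,1,0] f=>[4,1,0] g=>[4,0,0]
  e2=[0,0,1] f=>[0,4,3] g=>[2,4,4]
  ⟦path⟧₁ = (3 4 2; 2 0 4; 0 0 4)
Path 2 = h;k:
  e0=[1,0,0] h=>[4,3,2] k=>[3,3,0]
  e1=[0,1,0] h=>[4,0,2] k=>[4,1,0]
  e2=[0,0,1] h=>[2,1,0] k=>[2,4,4]
  ⟦path⟧₂ = (3 4 2; 3 1 4; 0 0 4)
Equal? NO — does not commute

Answer: DOES NOT COMMUTE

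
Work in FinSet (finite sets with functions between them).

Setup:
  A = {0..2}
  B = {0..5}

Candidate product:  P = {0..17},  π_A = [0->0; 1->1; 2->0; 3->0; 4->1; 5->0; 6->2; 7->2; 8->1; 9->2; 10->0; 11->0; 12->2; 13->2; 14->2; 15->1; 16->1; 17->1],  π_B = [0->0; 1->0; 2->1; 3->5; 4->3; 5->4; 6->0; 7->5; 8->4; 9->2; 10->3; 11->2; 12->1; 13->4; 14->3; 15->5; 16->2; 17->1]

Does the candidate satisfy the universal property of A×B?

|A|·|B| = 3·6 = 18;  |P| = 18
Check the pairing map k ↦ (π_A(k), π_B(k)):
  0 -> (0,0)
  1 -> (1,0)
  2 -> (0,1)
  3 -> (0,5)
  4 -> (1,3)
  5 -> (0,4)
  6 -> (2,0)
  7 -> (2,5)
  8 -> (1,4)
  9 -> (2,2)
  10 -> (0,3)
  11 -> (0,2)
  12 -> (2,1)
  13 -> (2,4)
  14 -> (2,3)
  15 -> (1,5)
  16 -> (1,2)
  17 -> (1,1)
distinct pairs in image: 18 / 18 needed
  → bijection onto A×B; projections well-typed.

Answer: VALID PRODUCT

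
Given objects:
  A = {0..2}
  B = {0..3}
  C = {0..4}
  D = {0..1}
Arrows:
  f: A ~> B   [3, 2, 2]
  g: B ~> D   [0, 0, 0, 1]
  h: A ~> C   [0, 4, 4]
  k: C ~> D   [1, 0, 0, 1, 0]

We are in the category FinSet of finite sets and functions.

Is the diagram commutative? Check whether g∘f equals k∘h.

Answer: COMMUTES

Trace:
Path 1 = f;g:
  0 f~>3 g~>1
  1 f~>2 g~>0
  2 f~>2 g~>0
  result₁ = [1, 0, 0]
Path 2 = h;k:
  0 h~>0 k~>1
  1 h~>4 k~>0
  2 h~>4 k~>0
  result₂ = [1, 0, 0]
Equal? YES — commutes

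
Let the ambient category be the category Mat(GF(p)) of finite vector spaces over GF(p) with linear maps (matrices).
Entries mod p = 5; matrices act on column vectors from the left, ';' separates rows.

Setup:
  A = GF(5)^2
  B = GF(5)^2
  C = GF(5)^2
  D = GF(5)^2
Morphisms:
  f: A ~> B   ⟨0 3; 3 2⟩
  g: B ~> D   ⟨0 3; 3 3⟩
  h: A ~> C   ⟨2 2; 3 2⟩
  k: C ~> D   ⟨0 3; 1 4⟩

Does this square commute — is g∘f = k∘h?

Answer: COMMUTES

Derivation:
1) trace f;g:
  e0=⟨1,0⟩ f~>⟨0,3⟩ g~>⟨4,4⟩
  e1=⟨0,1⟩ f~>⟨3,2⟩ g~>⟨1,0⟩
  result₁ = ⟨4 1; 4 0⟩
2) trace h;k:
  e0=⟨1,0⟩ h~>⟨2,3⟩ k~>⟨4,4⟩
  e1=⟨0,1⟩ h~>⟨2,2⟩ k~>⟨1,0⟩
  result₂ = ⟨4 1; 4 0⟩
Equal? YES — commutes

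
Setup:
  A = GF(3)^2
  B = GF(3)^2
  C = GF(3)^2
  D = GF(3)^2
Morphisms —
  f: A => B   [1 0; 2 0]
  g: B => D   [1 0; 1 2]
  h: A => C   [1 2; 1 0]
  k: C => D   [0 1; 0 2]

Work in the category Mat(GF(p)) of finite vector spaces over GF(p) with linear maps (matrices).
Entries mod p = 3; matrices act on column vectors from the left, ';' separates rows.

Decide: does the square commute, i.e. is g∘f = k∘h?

Answer: COMMUTES

Derivation:
Path 1 = f;g:
  e0=⟨1,0⟩ f=>⟨1,2⟩ g=>⟨1,2⟩
  e1=⟨0,1⟩ f=>⟨0,0⟩ g=>⟨0,0⟩
  result₁ = [1 0; 2 0]
Path 2 = h;k:
  e0=⟨1,0⟩ h=>⟨1,1⟩ k=>⟨1,2⟩
  e1=⟨0,1⟩ h=>⟨2,0⟩ k=>⟨0,0⟩
  result₂ = [1 0; 2 0]
Equal? YES — commutes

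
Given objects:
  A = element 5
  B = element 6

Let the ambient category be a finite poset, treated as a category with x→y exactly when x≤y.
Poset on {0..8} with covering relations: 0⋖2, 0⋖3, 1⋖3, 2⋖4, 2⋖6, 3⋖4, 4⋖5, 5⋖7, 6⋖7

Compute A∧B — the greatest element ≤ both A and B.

Lower bounds of A=5 and B=6: {0,2}
  0 ⊑ 2
  2 ⊑ 2
glb = 2

Answer: A∧B = 2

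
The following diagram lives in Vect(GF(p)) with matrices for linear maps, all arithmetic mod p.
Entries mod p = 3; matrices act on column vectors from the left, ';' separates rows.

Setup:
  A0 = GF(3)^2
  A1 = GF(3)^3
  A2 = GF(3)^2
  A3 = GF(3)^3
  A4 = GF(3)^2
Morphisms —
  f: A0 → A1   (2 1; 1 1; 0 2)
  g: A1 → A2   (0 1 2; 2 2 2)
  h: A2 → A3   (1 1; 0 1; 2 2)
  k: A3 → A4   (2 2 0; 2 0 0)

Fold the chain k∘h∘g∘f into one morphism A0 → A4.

Answer: (2 0; 2 2)

Derivation:
  e0=⟨1,0⟩ f→⟨2,1,0⟩ g→⟨1,0⟩ h→⟨1,0,2⟩ k→⟨2,2⟩
  e1=⟨0,1⟩ f→⟨1,1,2⟩ g→⟨2,2⟩ h→⟨1,2,2⟩ k→⟨0,2⟩
composite: (2 0; 2 2)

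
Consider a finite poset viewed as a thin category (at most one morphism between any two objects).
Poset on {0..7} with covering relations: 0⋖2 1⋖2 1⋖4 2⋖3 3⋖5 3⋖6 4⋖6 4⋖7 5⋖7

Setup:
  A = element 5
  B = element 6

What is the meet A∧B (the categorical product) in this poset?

{x : x⊑A ∧ x⊑B} = {0,1,2,3}  (A=5, B=6)
  0 ⊑ 3
  1 ⊑ 3
  2 ⊑ 3
  3 ⊑ 3
glb = 3

Answer: A∧B = 3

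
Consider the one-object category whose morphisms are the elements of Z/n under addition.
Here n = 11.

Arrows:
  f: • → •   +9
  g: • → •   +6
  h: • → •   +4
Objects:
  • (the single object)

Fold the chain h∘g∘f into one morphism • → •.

Answer: +8

Work:
  0 +9≡9 +6≡4 +4≡8  (mod 11)
composite: +8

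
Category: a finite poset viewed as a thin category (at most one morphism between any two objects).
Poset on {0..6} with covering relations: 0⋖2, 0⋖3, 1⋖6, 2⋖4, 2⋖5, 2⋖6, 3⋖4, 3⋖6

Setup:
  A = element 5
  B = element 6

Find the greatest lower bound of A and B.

Lower bounds of A=5 and B=6: {0,2}
  0 ⊑ 2
  2 ⊑ 2
glb = 2

Answer: A∧B = 2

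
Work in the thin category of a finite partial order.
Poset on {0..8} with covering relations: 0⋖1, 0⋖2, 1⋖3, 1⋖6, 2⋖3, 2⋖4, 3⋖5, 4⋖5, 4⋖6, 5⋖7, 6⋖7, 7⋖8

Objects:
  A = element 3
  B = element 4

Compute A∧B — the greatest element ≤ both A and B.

Common predecessors of 3,4: {0,2}
  0 <= 2
  2 <= 2
glb = 2

Answer: A∧B = 2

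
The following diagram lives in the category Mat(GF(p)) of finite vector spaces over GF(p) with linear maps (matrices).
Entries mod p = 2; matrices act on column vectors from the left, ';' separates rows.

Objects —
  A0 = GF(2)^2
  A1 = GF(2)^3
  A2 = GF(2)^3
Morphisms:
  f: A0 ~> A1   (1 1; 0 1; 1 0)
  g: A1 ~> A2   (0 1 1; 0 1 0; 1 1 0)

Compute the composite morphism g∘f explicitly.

Answer: (1 1; 0 1; 1 0)

Work:
  e0=[1,0] f~>[1,0,1] g~>[1,0,1]
  e1=[0,1] f~>[1,1,0] g~>[1,1,0]
result: (1 1; 0 1; 1 0)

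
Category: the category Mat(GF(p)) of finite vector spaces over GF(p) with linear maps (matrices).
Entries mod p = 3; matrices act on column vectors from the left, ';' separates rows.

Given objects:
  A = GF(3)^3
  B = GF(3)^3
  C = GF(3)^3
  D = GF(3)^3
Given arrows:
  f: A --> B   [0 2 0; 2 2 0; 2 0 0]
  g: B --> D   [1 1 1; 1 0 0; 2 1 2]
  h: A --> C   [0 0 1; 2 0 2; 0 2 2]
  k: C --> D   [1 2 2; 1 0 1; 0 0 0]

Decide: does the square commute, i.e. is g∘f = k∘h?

Answer: COMMUTES

Derivation:
Path 1 = f;g:
  e0=⟨1,0,0⟩ f-->⟨0,2,2⟩ g-->⟨1,0,0⟩
  e1=⟨0,1,0⟩ f-->⟨2,2,0⟩ g-->⟨1,2,0⟩
  e2=⟨0,0,1⟩ f-->⟨0,0,0⟩ g-->⟨0,0,0⟩
  ⟦path⟧₁ = [1 1 0; 0 2 0; 0 0 0]
Path 2 = h;k:
  e0=⟨1,0,0⟩ h-->⟨0,2,0⟩ k-->⟨1,0,0⟩
  e1=⟨0,1,0⟩ h-->⟨0,0,2⟩ k-->⟨1,2,0⟩
  e2=⟨0,0,1⟩ h-->⟨1,2,2⟩ k-->⟨0,0,0⟩
  ⟦path⟧₂ = [1 1 0; 0 2 0; 0 0 0]
Equal? same morphism ✓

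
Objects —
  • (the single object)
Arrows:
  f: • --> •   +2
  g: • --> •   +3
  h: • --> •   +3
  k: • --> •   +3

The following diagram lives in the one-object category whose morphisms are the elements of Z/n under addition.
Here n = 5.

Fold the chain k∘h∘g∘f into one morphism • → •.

Answer: +1

Work:
  0 +2≡2 +3≡0 +3≡3 +3≡1  (mod 5)
result: +1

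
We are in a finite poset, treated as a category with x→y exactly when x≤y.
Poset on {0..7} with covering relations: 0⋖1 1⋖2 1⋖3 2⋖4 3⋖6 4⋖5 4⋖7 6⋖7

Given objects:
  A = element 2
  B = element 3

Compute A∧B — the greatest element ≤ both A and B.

Answer: A∧B = 1

Trace:
Lower bounds of A=2 and B=3: {0,1}
  0 ⊑ 1
  1 ⊑ 1
glb = 1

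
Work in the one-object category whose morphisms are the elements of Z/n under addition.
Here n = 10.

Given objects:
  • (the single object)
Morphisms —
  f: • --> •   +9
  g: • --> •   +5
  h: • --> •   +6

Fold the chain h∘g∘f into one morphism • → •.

  0 +9≡9 +5≡4 +6≡0  (mod 10)
result: +0

Answer: +0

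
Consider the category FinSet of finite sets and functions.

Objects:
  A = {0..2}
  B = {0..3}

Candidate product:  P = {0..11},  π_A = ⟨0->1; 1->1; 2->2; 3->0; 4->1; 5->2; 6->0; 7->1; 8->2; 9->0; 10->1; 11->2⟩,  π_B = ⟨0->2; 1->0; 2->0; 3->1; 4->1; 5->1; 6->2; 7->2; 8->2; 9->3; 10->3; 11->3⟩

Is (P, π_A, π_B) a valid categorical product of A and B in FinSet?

Answer: NOT A VALID PRODUCT — duplicate pair at indices 7,0

Work:
|A|·|B| = 3·4 = 12;  |P| = 12
Check the pairing map k ↦ (π_A(k), π_B(k)):
  0 -> (1,2)
  1 -> (1,0)
  2 -> (2,0)
  3 -> (0,1)
  4 -> (1,1)
  5 -> (2,1)
  6 -> (0,2)
  7 -> (1,2)  ✗ repeats pair of k=0
  8 -> (2,2)
  9 -> (0,3)
  10 -> (1,3)
  11 -> (2,3)
distinct pairs in image: 11 / 12 needed
  → (1,2) hit at k=0 and k=7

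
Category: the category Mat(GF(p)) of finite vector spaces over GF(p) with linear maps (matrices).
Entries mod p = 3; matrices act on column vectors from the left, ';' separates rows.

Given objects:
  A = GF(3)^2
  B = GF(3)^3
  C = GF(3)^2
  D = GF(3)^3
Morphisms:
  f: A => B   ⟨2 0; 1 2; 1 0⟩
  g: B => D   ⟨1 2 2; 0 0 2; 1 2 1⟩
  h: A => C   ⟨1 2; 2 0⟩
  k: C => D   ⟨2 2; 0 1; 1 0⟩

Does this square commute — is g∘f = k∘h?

Along f;g (path 1):
  e0=⟨1,0⟩ f=>⟨2,1,1⟩ g=>⟨0,2,2⟩
  e1=⟨0,1⟩ f=>⟨0,2,0⟩ g=>⟨1,0,1⟩
  composite₁ = ⟨0 1; 2 0; 2 1⟩
Along h;k (path 2):
  e0=⟨1,0⟩ h=>⟨1,2⟩ k=>⟨0,2,1⟩
  e1=⟨0,1⟩ h=>⟨2,0⟩ k=>⟨1,0,2⟩
  composite₂ = ⟨0 1; 2 0; 1 2⟩
Equal? NO — does not commute

Answer: DOES NOT COMMUTE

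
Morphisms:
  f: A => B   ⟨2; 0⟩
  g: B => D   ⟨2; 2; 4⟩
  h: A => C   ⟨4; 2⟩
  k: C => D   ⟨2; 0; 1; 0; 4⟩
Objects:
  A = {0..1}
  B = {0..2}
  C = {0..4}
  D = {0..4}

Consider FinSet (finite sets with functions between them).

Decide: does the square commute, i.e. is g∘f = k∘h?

1) trace f;g:
  0 f=>2 g=>4
  1 f=>0 g=>2
  composite₁ = ⟨4; 2⟩
2) trace h;k:
  0 h=>4 k=>4
  1 h=>2 k=>1
  composite₂ = ⟨4; 1⟩
Equal? differ; not commutative

Answer: DOES NOT COMMUTE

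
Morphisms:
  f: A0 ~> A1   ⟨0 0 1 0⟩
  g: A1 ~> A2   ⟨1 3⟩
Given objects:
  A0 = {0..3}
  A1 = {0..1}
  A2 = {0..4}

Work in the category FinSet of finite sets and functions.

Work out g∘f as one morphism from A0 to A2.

  0 f~>0 g~>1
  1 f~>0 g~>1
  2 f~>1 g~>3
  3 f~>0 g~>1
⟦path⟧: ⟨1 1 3 1⟩

Answer: ⟨1 1 3 1⟩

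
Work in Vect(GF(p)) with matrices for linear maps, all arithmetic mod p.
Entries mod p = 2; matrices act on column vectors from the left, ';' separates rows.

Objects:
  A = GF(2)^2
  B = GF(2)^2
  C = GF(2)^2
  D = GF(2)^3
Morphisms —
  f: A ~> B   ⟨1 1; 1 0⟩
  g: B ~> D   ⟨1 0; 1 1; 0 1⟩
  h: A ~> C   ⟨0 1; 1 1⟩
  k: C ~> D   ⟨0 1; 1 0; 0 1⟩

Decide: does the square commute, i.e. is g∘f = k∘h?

Answer: DOES NOT COMMUTE

Derivation:
Along f;g (path 1):
  e0=[1,0] f~>[1,1] g~>[1,0,1]
  e1=[0,1] f~>[1,0] g~>[1,1,0]
  result₁ = ⟨1 1; 0 1; 1 0⟩
Along h;k (path 2):
  e0=[1,0] h~>[0,1] k~>[1,0,1]
  e1=[0,1] h~>[1,1] k~>[1,1,1]
  result₂ = ⟨1 1; 0 1; 1 1⟩
Equal? NO — does not commute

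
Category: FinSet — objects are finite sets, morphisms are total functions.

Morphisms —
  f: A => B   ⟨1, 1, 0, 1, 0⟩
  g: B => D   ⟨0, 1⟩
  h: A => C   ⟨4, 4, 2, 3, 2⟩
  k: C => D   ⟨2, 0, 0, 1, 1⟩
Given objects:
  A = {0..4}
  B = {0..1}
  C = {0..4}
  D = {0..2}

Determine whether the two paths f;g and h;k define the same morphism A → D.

1) trace f;g:
  0 f=>1 g=>1
  1 f=>1 g=>1
  2 f=>0 g=>0
  3 f=>1 g=>1
  4 f=>0 g=>0
  composite₁ = ⟨1, 1, 0, 1, 0⟩
2) trace h;k:
  0 h=>4 k=>1
  1 h=>4 k=>1
  2 h=>2 k=>0
  3 h=>3 k=>1
  4 h=>2 k=>0
  composite₂ = ⟨1, 1, 0, 1, 0⟩
Equal? YES — commutes

Answer: COMMUTES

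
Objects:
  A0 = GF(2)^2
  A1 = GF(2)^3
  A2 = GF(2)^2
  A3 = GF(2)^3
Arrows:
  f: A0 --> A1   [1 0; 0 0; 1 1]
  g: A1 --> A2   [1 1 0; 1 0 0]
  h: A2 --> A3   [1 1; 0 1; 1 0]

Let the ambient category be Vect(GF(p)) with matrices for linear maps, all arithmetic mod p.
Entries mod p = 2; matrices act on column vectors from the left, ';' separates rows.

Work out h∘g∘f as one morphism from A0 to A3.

Answer: [0 0; 1 0; 1 0]

Trace:
  e0=(1,0) f-->(1,0,1) g-->(1,1) h-->(0,1,1)
  e1=(0,1) f-->(0,0,1) g-->(0,0) h-->(0,0,0)
composite: [0 0; 1 0; 1 0]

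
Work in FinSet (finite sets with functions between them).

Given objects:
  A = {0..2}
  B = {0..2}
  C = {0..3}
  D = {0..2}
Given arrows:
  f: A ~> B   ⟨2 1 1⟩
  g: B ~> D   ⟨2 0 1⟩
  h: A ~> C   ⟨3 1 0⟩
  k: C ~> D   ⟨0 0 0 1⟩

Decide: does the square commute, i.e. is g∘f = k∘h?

Answer: COMMUTES

Derivation:
Along f;g (path 1):
  0 f~>2 g~>1
  1 f~>1 g~>0
  2 f~>1 g~>0
  composite₁ = ⟨1 0 0⟩
Along h;k (path 2):
  0 h~>3 k~>1
  1 h~>1 k~>0
  2 h~>0 k~>0
  composite₂ = ⟨1 0 0⟩
Equal? equal; square commutes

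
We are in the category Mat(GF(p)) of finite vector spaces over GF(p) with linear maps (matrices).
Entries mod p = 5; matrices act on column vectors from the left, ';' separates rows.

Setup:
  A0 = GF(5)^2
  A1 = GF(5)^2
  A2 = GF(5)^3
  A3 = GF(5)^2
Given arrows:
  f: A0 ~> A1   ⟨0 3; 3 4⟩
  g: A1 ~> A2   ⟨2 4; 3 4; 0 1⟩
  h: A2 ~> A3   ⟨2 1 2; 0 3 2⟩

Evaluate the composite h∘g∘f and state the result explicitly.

Answer: ⟨2 2; 2 3⟩

Work:
  e0=[1,0] f~>[0,3] g~>[2,2,3] h~>[2,2]
  e1=[0,1] f~>[3,4] g~>[2,0,4] h~>[2,3]
⟦path⟧: ⟨2 2; 2 3⟩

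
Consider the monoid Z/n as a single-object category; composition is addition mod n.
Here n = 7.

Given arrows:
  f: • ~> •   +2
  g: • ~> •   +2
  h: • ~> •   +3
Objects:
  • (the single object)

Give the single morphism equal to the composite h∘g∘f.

Answer: +0

Work:
  0 +2≡2 +2≡4 +3≡0  (mod 7)
⟦path⟧: +0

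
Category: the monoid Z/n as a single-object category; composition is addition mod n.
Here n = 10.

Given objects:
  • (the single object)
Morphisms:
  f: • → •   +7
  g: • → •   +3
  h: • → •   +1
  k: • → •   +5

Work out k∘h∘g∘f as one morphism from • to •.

  0 +7≡7 +3≡0 +1≡1 +5≡6  (mod 10)
⟦path⟧: +6

Answer: +6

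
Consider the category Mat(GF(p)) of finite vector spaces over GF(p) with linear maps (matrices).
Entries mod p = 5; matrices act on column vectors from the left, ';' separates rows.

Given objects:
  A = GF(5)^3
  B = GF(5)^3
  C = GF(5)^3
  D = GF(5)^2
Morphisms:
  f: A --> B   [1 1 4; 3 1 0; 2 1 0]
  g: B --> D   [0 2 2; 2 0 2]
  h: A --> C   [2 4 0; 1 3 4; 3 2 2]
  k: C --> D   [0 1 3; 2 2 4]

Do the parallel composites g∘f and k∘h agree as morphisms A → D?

1) trace f;g:
  e0=(1,0,0) f-->(1,3,2) g-->(0,1)
  e1=(0,1,0) f-->(1,1,1) g-->(4,4)
  e2=(0,0,1) f-->(4,0,0) g-->(0,3)
  result₁ = [0 4 0; 1 4 3]
2) trace h;k:
  e0=(1,0,0) h-->(2,1,3) k-->(0,3)
  e1=(0,1,0) h-->(4,3,2) k-->(4,2)
  e2=(0,0,1) h-->(0,4,2) k-->(0,1)
  result₂ = [0 4 0; 3 2 1]
Equal? distinct morphisms ✗

Answer: DOES NOT COMMUTE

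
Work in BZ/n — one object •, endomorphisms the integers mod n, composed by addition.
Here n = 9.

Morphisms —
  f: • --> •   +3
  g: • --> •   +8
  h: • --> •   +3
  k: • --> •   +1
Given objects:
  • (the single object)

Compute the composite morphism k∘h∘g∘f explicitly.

Answer: +6

Trace:
  0 +3≡3 +8≡2 +3≡5 +1≡6  (mod 9)
composite: +6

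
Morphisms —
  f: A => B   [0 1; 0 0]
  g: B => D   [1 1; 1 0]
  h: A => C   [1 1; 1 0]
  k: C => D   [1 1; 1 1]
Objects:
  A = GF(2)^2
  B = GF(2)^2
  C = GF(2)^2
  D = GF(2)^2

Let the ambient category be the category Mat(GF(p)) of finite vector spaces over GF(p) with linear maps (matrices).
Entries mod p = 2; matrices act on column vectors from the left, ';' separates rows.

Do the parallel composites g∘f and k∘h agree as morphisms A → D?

Along f;g (path 1):
  e0=[1,0] f=>[0,0] g=>[0,0]
  e1=[0,1] f=>[1,0] g=>[1,1]
  ⟦path⟧₁ = [0 1; 0 1]
Along h;k (path 2):
  e0=[1,0] h=>[1,1] k=>[0,0]
  e1=[0,1] h=>[1,0] k=>[1,1]
  ⟦path⟧₂ = [0 1; 0 1]
Equal? same morphism ✓

Answer: COMMUTES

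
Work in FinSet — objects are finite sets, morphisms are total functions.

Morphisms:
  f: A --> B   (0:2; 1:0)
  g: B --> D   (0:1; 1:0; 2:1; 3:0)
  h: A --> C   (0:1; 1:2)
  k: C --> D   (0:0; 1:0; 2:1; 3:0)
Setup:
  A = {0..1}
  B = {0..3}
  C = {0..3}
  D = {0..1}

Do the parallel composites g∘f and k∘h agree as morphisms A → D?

Answer: DOES NOT COMMUTE

Trace:
Path 1 = f;g:
  0 f-->2 g-->1
  1 f-->0 g-->1
  result₁ = (0:1; 1:1)
Path 2 = h;k:
  0 h-->1 k-->0
  1 h-->2 k-->1
  result₂ = (0:0; 1:1)
Equal? differ; not commutative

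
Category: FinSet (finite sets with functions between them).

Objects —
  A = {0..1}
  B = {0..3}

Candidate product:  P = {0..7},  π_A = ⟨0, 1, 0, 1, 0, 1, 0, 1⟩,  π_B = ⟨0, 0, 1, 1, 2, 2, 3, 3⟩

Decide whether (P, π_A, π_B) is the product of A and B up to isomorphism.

Answer: VALID PRODUCT

Derivation:
|A|·|B| = 2·4 = 8;  |P| = 8
Check the pairing map k ↦ (π_A(k), π_B(k)):
  0 -> (0,0)
  1 -> (1,0)
  2 -> (0,1)
  3 -> (1,1)
  4 -> (0,2)
  5 -> (1,2)
  6 -> (0,3)
  7 -> (1,3)
distinct pairs in image: 8 / 8 needed
  → bijection onto A×B; projections well-typed.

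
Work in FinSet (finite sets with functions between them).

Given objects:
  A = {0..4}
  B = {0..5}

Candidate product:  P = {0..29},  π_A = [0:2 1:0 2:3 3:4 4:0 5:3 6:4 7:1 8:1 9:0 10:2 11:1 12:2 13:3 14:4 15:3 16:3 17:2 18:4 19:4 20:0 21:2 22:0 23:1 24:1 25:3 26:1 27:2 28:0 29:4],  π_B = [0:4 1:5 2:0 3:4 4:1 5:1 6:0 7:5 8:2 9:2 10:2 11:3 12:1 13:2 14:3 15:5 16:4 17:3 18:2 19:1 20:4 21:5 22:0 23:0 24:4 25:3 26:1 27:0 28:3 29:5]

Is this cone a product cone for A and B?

Answer: VALID PRODUCT

Work:
|A|·|B| = 5·6 = 30;  |P| = 30
Check the pairing map k ↦ (π_A(k), π_B(k)):
  0 : (2,4)
  1 : (0,5)
  2 : (3,0)
  3 : (4,4)
  4 : (0,1)
  5 : (3,1)
  6 : (4,0)
  7 : (1,5)
  8 : (1,2)
  9 : (0,2)
  10 : (2,2)
  11 : (1,3)
  12 : (2,1)
  13 : (3,2)
  14 : (4,3)
  15 : (3,5)
  16 : (3,4)
  17 : (2,3)
  18 : (4,2)
  19 : (4,1)
  20 : (0,4)
  21 : (2,5)
  22 : (0,0)
  23 : (1,0)
  24 : (1,4)
  25 : (3,3)
  26 : (1,1)
  27 : (2,0)
  28 : (0,3)
  29 : (4,5)
distinct pairs in image: 30 / 30 needed
  → bijection onto A×B; projections well-typed.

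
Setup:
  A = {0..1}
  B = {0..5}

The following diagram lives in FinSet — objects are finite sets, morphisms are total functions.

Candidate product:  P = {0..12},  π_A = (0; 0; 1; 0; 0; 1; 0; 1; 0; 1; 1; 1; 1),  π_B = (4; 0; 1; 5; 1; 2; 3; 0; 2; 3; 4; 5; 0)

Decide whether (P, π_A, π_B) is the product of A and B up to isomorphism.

|A|·|B| = 2·6 = 12;  |P| = 13
  → cardinalities differ; no bijection possible.

Answer: NOT A VALID PRODUCT — |P|=13 ≠ |A|·|B|=12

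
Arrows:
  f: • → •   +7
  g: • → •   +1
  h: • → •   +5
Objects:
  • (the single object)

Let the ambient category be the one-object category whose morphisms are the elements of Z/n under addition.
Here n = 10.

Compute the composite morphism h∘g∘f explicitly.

  0 +7≡7 +1≡8 +5≡3  (mod 10)
result: +3

Answer: +3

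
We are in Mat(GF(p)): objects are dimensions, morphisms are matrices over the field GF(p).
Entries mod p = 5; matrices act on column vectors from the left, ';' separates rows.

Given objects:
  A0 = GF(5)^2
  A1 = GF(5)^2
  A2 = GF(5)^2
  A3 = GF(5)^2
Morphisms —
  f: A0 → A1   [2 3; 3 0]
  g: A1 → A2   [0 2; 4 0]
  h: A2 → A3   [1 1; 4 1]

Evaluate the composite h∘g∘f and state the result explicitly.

Answer: [4 2; 2 2]

Derivation:
  e0=⟨1,0⟩ f→⟨2,3⟩ g→⟨1,3⟩ h→⟨4,2⟩
  e1=⟨0,1⟩ f→⟨3,0⟩ g→⟨0,2⟩ h→⟨2,2⟩
result: [4 2; 2 2]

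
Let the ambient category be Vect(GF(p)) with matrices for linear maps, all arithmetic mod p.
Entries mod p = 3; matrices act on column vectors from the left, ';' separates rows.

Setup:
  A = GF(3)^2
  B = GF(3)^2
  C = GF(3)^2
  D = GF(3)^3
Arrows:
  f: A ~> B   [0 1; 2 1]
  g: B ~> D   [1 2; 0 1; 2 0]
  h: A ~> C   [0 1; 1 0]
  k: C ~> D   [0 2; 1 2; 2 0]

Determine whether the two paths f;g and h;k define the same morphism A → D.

Answer: DOES NOT COMMUTE

Derivation:
1) trace f;g:
  e0=[1,0] f~>[0,2] g~>[1,2,0]
  e1=[0,1] f~>[1,1] g~>[0,1,2]
  result₁ = [1 0; 2 1; 0 2]
2) trace h;k:
  e0=[1,0] h~>[0,1] k~>[2,2,0]
  e1=[0,1] h~>[1,0] k~>[0,1,2]
  result₂ = [2 0; 2 1; 0 2]
Equal? distinct morphisms ✗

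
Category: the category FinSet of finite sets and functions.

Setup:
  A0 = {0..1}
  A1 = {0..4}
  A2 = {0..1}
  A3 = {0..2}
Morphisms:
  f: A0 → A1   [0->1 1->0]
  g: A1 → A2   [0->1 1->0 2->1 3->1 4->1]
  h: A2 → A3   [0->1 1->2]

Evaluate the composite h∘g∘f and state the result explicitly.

Answer: [0->1 1->2]

Trace:
  0 f→1 g→0 h→1
  1 f→0 g→1 h→2
⟦path⟧: [0->1 1->2]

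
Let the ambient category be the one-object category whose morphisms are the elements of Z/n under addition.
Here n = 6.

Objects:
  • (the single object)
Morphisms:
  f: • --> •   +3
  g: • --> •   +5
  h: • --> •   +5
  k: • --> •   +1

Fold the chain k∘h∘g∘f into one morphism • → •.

Answer: +2

Derivation:
  0 +3≡3 +5≡2 +5≡1 +1≡2  (mod 6)
result: +2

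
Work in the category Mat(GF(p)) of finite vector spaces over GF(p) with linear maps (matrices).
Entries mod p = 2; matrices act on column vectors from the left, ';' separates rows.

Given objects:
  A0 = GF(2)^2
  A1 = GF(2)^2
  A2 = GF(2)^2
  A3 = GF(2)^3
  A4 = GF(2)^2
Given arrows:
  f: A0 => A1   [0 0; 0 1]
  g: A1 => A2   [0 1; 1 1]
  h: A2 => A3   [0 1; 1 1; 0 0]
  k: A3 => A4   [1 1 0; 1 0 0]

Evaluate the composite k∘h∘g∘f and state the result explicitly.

  e0=(1,0) f=>(0,0) g=>(0,0) h=>(0,0,0) k=>(0,0)
  e1=(0,1) f=>(0,1) g=>(1,1) h=>(1,0,0) k=>(1,1)
⟦path⟧: [0 1; 0 1]

Answer: [0 1; 0 1]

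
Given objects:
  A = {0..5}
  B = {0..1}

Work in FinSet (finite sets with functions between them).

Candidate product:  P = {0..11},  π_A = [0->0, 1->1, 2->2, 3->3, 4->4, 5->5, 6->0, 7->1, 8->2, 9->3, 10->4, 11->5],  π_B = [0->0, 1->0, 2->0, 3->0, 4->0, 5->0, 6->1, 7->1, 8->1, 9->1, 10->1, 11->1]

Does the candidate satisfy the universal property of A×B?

Answer: VALID PRODUCT

Derivation:
|A|·|B| = 6·2 = 12;  |P| = 12
Check the pairing map k ↦ (π_A(k), π_B(k)):
  0 -> (0,0)
  1 -> (1,0)
  2 -> (2,0)
  3 -> (3,0)
  4 -> (4,0)
  5 -> (5,0)
  6 -> (0,1)
  7 -> (1,1)
  8 -> (2,1)
  9 -> (3,1)
  10 -> (4,1)
  11 -> (5,1)
distinct pairs in image: 12 / 12 needed
  → bijection onto A×B; projections well-typed.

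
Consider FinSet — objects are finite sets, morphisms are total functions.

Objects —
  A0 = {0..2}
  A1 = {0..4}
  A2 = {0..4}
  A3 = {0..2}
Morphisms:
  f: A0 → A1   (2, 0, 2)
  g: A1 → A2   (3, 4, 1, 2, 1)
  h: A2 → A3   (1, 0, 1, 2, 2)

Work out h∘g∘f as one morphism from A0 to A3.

  0 f→2 g→1 h→0
  1 f→0 g→3 h→2
  2 f→2 g→1 h→0
composite: (0, 2, 0)

Answer: (0, 2, 0)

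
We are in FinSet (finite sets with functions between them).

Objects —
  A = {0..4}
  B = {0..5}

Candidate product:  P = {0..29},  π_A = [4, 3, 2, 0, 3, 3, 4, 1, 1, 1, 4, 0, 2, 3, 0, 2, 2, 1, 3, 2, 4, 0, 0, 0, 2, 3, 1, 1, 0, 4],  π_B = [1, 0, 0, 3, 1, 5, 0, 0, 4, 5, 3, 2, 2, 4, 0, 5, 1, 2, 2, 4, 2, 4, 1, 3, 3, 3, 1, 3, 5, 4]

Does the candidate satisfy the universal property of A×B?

|A|·|B| = 5·6 = 30;  |P| = 30
Check the pairing map k ↦ (π_A(k), π_B(k)):
  0 : (4,1)
  1 : (3,0)
  2 : (2,0)
  3 : (0,3)
  4 : (3,1)
  5 : (3,5)
  6 : (4,0)
  7 : (1,0)
  8 : (1,4)
  9 : (1,5)
  10 : (4,3)
  11 : (0,2)
  12 : (2,2)
  13 : (3,4)
  14 : (0,0)
  15 : (2,5)
  16 : (2,1)
  17 : (1,2)
  18 : (3,2)
  19 : (2,4)
  20 : (4,2)
  21 : (0,4)
  22 : (0,1)
  23 : (0,3)  ✗ repeats pair of k=3
  24 : (2,3)
  25 : (3,3)
  26 : (1,1)
  27 : (1,3)
  28 : (0,5)
  29 : (4,4)
distinct pairs in image: 29 / 30 needed
  → (0,3) hit at k=3 and k=23

Answer: NOT A VALID PRODUCT — duplicate pair at indices 3,23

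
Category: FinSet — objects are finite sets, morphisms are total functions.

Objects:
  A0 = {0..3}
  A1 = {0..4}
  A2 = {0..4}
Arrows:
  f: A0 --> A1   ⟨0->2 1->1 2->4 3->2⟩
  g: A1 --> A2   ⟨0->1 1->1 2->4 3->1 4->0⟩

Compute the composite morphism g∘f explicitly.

  0 f-->2 g-->4
  1 f-->1 g-->1
  2 f-->4 g-->0
  3 f-->2 g-->4
composite: ⟨0->4 1->1 2->0 3->4⟩

Answer: ⟨0->4 1->1 2->0 3->4⟩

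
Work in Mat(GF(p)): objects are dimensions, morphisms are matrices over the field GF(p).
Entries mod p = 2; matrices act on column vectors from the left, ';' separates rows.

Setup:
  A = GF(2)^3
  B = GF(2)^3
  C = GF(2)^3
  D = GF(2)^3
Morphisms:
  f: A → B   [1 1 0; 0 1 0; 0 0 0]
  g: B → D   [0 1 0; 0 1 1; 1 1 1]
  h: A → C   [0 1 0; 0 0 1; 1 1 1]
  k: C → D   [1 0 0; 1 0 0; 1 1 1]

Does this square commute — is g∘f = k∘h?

Along f;g (path 1):
  e0=[1,0,0] f→[1,0,0] g→[0,0,1]
  e1=[0,1,0] f→[1,1,0] g→[1,1,0]
  e2=[0,0,1] f→[0,0,0] g→[0,0,0]
  composite₁ = [0 1 0; 0 1 0; 1 0 0]
Along h;k (path 2):
  e0=[1,0,0] h→[0,0,1] k→[0,0,1]
  e1=[0,1,0] h→[1,0,1] k→[1,1,0]
  e2=[0,0,1] h→[0,1,1] k→[0,0,0]
  composite₂ = [0 1 0; 0 1 0; 1 0 0]
Equal? equal; square commutes

Answer: COMMUTES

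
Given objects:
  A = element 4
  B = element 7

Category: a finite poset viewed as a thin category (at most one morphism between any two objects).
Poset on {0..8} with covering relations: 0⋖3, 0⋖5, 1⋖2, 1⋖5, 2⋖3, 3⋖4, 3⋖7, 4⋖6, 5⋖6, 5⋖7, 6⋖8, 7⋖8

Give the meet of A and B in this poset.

Answer: A∧B = 3

Trace:
Common predecessors of 4,7: {0,1,2,3}
  0 ⊑ 3
  1 ⊑ 3
  2 ⊑ 3
  3 ⊑ 3
glb = 3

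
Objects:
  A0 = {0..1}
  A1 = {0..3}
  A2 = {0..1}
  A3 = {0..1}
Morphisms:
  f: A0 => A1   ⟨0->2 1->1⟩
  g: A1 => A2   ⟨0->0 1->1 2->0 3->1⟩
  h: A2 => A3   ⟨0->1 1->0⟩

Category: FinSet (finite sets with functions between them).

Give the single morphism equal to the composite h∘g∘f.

Answer: ⟨0->1 1->0⟩

Derivation:
  0 f=>2 g=>0 h=>1
  1 f=>1 g=>1 h=>0
result: ⟨0->1 1->0⟩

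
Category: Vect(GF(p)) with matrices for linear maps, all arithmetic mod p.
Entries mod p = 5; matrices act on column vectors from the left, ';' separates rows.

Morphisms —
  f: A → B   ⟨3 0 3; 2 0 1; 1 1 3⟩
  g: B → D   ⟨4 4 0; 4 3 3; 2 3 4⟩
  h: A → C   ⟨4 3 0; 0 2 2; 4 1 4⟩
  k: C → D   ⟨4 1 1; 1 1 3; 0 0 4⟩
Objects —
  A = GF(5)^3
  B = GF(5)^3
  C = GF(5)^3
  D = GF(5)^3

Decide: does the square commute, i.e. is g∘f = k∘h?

Answer: COMMUTES

Derivation:
1) trace f;g:
  e0=[1,0,0] f→[3,2,1] g→[0,1,1]
  e1=[0,1,0] f→[0,0,1] g→[0,3,4]
  e2=[0,0,1] f→[3,1,3] g→[1,4,1]
  composite₁ = ⟨0 0 1; 1 3 4; 1 4 1⟩
2) trace h;k:
  e0=[1,0,0] h→[4,0,4] k→[0,1,1]
  e1=[0,1,0] h→[3,2,1] k→[0,3,4]
  e2=[0,0,1] h→[0,2,4] k→[1,4,1]
  composite₂ = ⟨0 0 1; 1 3 4; 1 4 1⟩
Equal? same morphism ✓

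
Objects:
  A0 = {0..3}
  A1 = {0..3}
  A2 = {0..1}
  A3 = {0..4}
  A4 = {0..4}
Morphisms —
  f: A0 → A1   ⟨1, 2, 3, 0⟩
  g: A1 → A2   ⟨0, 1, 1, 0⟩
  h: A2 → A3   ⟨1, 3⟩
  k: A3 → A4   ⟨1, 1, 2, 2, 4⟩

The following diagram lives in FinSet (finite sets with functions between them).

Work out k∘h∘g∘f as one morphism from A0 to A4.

Answer: ⟨2, 2, 1, 1⟩

Trace:
  0 f→1 g→1 h→3 k→2
  1 f→2 g→1 h→3 k→2
  2 f→3 g→0 h→1 k→1
  3 f→0 g→0 h→1 k→1
⟦path⟧: ⟨2, 2, 1, 1⟩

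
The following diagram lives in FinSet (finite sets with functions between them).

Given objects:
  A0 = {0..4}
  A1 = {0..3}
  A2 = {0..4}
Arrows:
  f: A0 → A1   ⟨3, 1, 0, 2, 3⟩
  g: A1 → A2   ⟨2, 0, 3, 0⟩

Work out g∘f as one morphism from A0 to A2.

Answer: ⟨0, 0, 2, 3, 0⟩

Derivation:
  0 f→3 g→0
  1 f→1 g→0
  2 f→0 g→2
  3 f→2 g→3
  4 f→3 g→0
result: ⟨0, 0, 2, 3, 0⟩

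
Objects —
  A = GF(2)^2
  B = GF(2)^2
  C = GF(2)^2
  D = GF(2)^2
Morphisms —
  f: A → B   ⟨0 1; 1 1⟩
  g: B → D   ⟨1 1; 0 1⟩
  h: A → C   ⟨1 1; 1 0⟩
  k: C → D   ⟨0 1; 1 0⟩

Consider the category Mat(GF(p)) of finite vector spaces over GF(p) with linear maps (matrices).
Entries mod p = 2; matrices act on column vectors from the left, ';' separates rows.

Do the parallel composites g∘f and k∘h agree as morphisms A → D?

Answer: COMMUTES

Trace:
1) trace f;g:
  e0=[1,0] f→[0,1] g→[1,1]
  e1=[0,1] f→[1,1] g→[0,1]
  ⟦path⟧₁ = ⟨1 0; 1 1⟩
2) trace h;k:
  e0=[1,0] h→[1,1] k→[1,1]
  e1=[0,1] h→[1,0] k→[0,1]
  ⟦path⟧₂ = ⟨1 0; 1 1⟩
Equal? YES — commutes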